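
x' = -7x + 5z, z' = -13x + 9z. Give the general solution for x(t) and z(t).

Coefficient matrix A = [[-7, 5], [-13, 9]].
Characteristic polynomial det(A - λI) = λ^2 - 2λ + 2 = 0.
Eigenvalues λ = 1 ± i (complex conjugate pair).
For λ=1+i: an eigenvector is (2,3) - i(-1,-2) = (2 + i, 3 + 2i).
A real fundamental pair from Re and Im of e^((1+i)t)v: X_1 = e^(t)(cos(t)·(2,3) + sin(t)·(-1,-2)), X_2 = e^(t)(sin(t)·(2,3) - cos(t)·(-1,-2)).
General solution: K_1X_1 + K_2X_2.

x(t) = -K_1e^(t)sin(t) + 2K_1e^(t)cos(t) + 2K_2e^(t)sin(t) + K_2e^(t)cos(t), z(t) = -2K_1e^(t)sin(t) + 3K_1e^(t)cos(t) + 3K_2e^(t)sin(t) + 2K_2e^(t)cos(t)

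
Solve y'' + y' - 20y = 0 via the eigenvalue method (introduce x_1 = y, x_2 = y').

y(t) = K_1e^(4t) + K_2e^(-5t)

Let x_1 = y, x_2 = y'. Then x_1' = x_2 and x_2' = 20x_1 - x_2.
A = [[0,1],[20,-1]]; det(A-λI) = λ^2 + λ - 20.
Eigenvalues λ = 4, -5 with eigenvectors (1,4), (1,-5).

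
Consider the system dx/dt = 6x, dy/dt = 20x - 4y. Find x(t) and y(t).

Coefficient matrix A = [[6, 0], [20, -4]].
Characteristic polynomial det(A - λI) = λ^2 - 2λ - 24 = 0.
Eigenvalues λ = -4, 6.
For λ=-4: (A-λI) row 1 is [10, 0], so an eigenvector is (0, -1).
For λ=6: (A-λI) row 2 is [20, -10], so an eigenvector is (1, 2).
General solution: K_1e^(-4t)(0,-1) + K_2e^(6t)(1,2).

x(t) = K_2e^(6t), y(t) = -K_1e^(-4t) + 2K_2e^(6t)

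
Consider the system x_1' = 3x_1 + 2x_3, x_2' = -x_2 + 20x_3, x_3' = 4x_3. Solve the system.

Coefficient matrix A = [[3, 0, 2], [0, -1, 20], [0, 0, 4]].
det(A - λI) = 0 gives eigenvalues λ = 3, -1, 4.
For λ=3: eigenvector (1,0,0).
For λ=-1: eigenvector (0,1,0).
For λ=4: eigenvector (2,4,1).
General solution: C_1e^(3t)(1,0,0) + C_2e^(-t)(0,1,0) + C_3e^(4t)(2,4,1).

x_1(t) = C_1e^(3t) + 2C_3e^(4t), x_2(t) = C_2e^(-t) + 4C_3e^(4t), x_3(t) = C_3e^(4t)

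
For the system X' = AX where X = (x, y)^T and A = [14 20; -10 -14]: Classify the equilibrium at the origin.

A = [[14,20],[-10,-14]]; det(A-λI) = λ^2 + 4.
λ = 0 ± 2i: zero real part.

center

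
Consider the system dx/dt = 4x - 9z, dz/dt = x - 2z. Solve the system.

x(t) = -3C_1e^(t) - 3C_2te^(t) - C_2e^(t), z(t) = -C_1e^(t) - C_2te^(t)

Coefficient matrix A = [[4, -9], [1, -2]].
Characteristic polynomial det(A - λI) = λ^2 - 2λ + 1 = 0.
Single eigenvalue λ = 1 with algebraic multiplicity 2.
Eigenvector v = (-3,-1); generalized eigenvector w with (A-λI)w=v is (-1,0).
General solution: e^(t)[C_1·v + C_2·(t·v + w)].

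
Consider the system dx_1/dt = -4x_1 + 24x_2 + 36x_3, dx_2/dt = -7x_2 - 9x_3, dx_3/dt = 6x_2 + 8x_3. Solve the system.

x_1(t) = K_1e^(-4t) + 2K_3e^(2t), x_2(t) = 3K_2e^(-t) - K_3e^(2t), x_3(t) = -2K_2e^(-t) + K_3e^(2t)

Coefficient matrix A = [[-4, 24, 36], [0, -7, -9], [0, 6, 8]].
det(A - λI) = 0 gives eigenvalues λ = -4, -1, 2.
For λ=-4: eigenvector (1,0,0).
For λ=-1: eigenvector (0,3,-2).
For λ=2: eigenvector (2,-1,1).
General solution: K_1e^(-4t)(1,0,0) + K_2e^(-t)(0,3,-2) + K_3e^(2t)(2,-1,1).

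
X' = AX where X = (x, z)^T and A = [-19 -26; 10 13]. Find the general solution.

Coefficient matrix A = [[-19, -26], [10, 13]].
Characteristic polynomial det(A - λI) = λ^2 + 6λ + 13 = 0.
Eigenvalues λ = -3 ± 2i (complex conjugate pair).
For λ=-3+2i: an eigenvector is (-3,2) - i(-2,1) = (-3 + 2i, 2 - i).
A real fundamental pair from Re and Im of e^((-3+2i)t)v: X_1 = e^(-3t)(cos(2t)·(-3,2) + sin(2t)·(-2,1)), X_2 = e^(-3t)(sin(2t)·(-3,2) - cos(2t)·(-2,1)).
General solution: K_1X_1 + K_2X_2.

x(t) = -2K_1e^(-3t)sin(2t) - 3K_1e^(-3t)cos(2t) - 3K_2e^(-3t)sin(2t) + 2K_2e^(-3t)cos(2t), z(t) = K_1e^(-3t)sin(2t) + 2K_1e^(-3t)cos(2t) + 2K_2e^(-3t)sin(2t) - K_2e^(-3t)cos(2t)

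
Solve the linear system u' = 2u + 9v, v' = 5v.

Coefficient matrix A = [[2, 9], [0, 5]].
Characteristic polynomial det(A - λI) = λ^2 - 7λ + 10 = 0.
Eigenvalues λ = 5, 2.
For λ=5: (A-λI) row 1 is [-3, 9], so an eigenvector is (-3, -1).
For λ=2: (A-λI) row 1 is [0, 9], so an eigenvector is (1, 0).
General solution: C_1e^(5t)(-3,-1) + C_2e^(2t)(1,0).

u(t) = -3C_1e^(5t) + C_2e^(2t), v(t) = -C_1e^(5t)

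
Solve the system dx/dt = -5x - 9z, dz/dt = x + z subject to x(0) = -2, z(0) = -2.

Coefficient matrix A = [[-5, -9], [1, 1]].
Characteristic polynomial det(A - λI) = λ^2 + 4λ + 4 = 0.
Single eigenvalue λ = -2 with algebraic multiplicity 2.
Eigenvector v = (3,-1); generalized eigenvector w with (A-λI)w=v is (2,-1).
General solution: e^(-2t)[c_1·v + c_2·(t·v + w)].
Applying x(0)=-2, z(0)=-2 gives c_1=-6, c_2=8.

x(t) = 24te^(-2t) - 2e^(-2t), z(t) = -8te^(-2t) - 2e^(-2t)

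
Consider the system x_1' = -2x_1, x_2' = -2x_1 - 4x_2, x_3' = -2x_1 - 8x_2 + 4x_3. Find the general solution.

x_1(t) = C_1e^(-2t), x_2(t) = -C_1e^(-2t) + C_2e^(-4t), x_3(t) = -C_1e^(-2t) + C_2e^(-4t) + C_3e^(4t)

Coefficient matrix A = [[-2, 0, 0], [-2, -4, 0], [-2, -8, 4]].
det(A - λI) = 0 gives eigenvalues λ = -2, -4, 4.
For λ=-2: eigenvector (1,-1,-1).
For λ=-4: eigenvector (0,1,1).
For λ=4: eigenvector (0,0,1).
General solution: C_1e^(-2t)(1,-1,-1) + C_2e^(-4t)(0,1,1) + C_3e^(4t)(0,0,1).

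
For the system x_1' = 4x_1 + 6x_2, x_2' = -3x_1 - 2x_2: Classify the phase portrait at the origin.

unstable spiral

A = [[4,6],[-3,-2]]; det(A-λI) = λ^2 - 2λ + 10.
λ = 1 ± 3i: positive real part.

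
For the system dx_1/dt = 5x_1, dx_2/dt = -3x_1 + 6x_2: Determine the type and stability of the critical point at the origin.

A = [[5,0],[-3,6]]; det(A-λI) = λ^2 - 11λ + 30.
λ = 6, 5: both positive.

unstable node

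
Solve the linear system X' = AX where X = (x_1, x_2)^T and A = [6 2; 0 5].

Coefficient matrix A = [[6, 2], [0, 5]].
Characteristic polynomial det(A - λI) = λ^2 - 11λ + 30 = 0.
Eigenvalues λ = 6, 5.
For λ=6: (A-λI) row 1 is [0, 2], so an eigenvector is (1, 0).
For λ=5: (A-λI) row 1 is [1, 2], so an eigenvector is (2, -1).
General solution: c_1e^(6t)(1,0) + c_2e^(5t)(2,-1).

x_1(t) = c_1e^(6t) + 2c_2e^(5t), x_2(t) = -c_2e^(5t)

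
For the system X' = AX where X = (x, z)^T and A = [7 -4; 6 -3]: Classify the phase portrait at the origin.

A = [[7,-4],[6,-3]]; det(A-λI) = λ^2 - 4λ + 3.
λ = 1, 3: both positive.

unstable node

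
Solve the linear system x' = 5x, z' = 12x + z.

Coefficient matrix A = [[5, 0], [12, 1]].
Characteristic polynomial det(A - λI) = λ^2 - 6λ + 5 = 0.
Eigenvalues λ = 5, 1.
For λ=5: (A-λI) row 2 is [12, -4], so an eigenvector is (1, 3).
For λ=1: (A-λI) row 1 is [4, 0], so an eigenvector is (0, -1).
General solution: K_1e^(5t)(1,3) + K_2e^(t)(0,-1).

x(t) = K_1e^(5t), z(t) = 3K_1e^(5t) - K_2e^(t)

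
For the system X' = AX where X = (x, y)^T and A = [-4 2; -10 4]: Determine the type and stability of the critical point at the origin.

center

A = [[-4,2],[-10,4]]; det(A-λI) = λ^2 + 4.
λ = 0 ± 2i: zero real part.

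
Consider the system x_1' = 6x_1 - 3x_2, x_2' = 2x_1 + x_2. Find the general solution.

Coefficient matrix A = [[6, -3], [2, 1]].
Characteristic polynomial det(A - λI) = λ^2 - 7λ + 12 = 0.
Eigenvalues λ = 3, 4.
For λ=3: (A-λI) row 1 is [3, -3], so an eigenvector is (1, 1).
For λ=4: (A-λI) row 1 is [2, -3], so an eigenvector is (3, 2).
General solution: c_1e^(3t)(1,1) + c_2e^(4t)(3,2).

x_1(t) = c_1e^(3t) + 3c_2e^(4t), x_2(t) = c_1e^(3t) + 2c_2e^(4t)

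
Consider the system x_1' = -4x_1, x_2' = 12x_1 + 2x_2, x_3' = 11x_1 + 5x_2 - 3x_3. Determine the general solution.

Coefficient matrix A = [[-4, 0, 0], [12, 2, 0], [11, 5, -3]].
det(A - λI) = 0 gives eigenvalues λ = -3, -4, 2.
For λ=-3: eigenvector (0,0,-1).
For λ=-4: eigenvector (1,-2,-1).
For λ=2: eigenvector (0,1,1).
General solution: c_1e^(-3t)(0,0,-1) + c_2e^(-4t)(1,-2,-1) + c_3e^(2t)(0,1,1).

x_1(t) = c_2e^(-4t), x_2(t) = -2c_2e^(-4t) + c_3e^(2t), x_3(t) = -c_1e^(-3t) - c_2e^(-4t) + c_3e^(2t)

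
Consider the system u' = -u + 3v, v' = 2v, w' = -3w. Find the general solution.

Coefficient matrix A = [[-1, 3, 0], [0, 2, 0], [0, 0, -3]].
det(A - λI) = 0 gives eigenvalues λ = -3, -1, 2.
For λ=-3: eigenvector (0,0,1).
For λ=-1: eigenvector (-1,0,0).
For λ=2: eigenvector (1,1,0).
General solution: K_1e^(-3t)(0,0,1) + K_2e^(-t)(-1,0,0) + K_3e^(2t)(1,1,0).

u(t) = -K_2e^(-t) + K_3e^(2t), v(t) = K_3e^(2t), w(t) = K_1e^(-3t)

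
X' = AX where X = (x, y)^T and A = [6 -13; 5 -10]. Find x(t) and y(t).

Coefficient matrix A = [[6, -13], [5, -10]].
Characteristic polynomial det(A - λI) = λ^2 + 4λ + 5 = 0.
Eigenvalues λ = -2 ± i (complex conjugate pair).
For λ=-2+i: an eigenvector is (3,2) - i(-2,-1) = (3 + 2i, 2 + i).
A real fundamental pair from Re and Im of e^((-2+i)t)v: X_1 = e^(-2t)(cos(t)·(3,2) + sin(t)·(-2,-1)), X_2 = e^(-2t)(sin(t)·(3,2) - cos(t)·(-2,-1)).
General solution: K_1X_1 + K_2X_2.

x(t) = -2K_1e^(-2t)sin(t) + 3K_1e^(-2t)cos(t) + 3K_2e^(-2t)sin(t) + 2K_2e^(-2t)cos(t), y(t) = -K_1e^(-2t)sin(t) + 2K_1e^(-2t)cos(t) + 2K_2e^(-2t)sin(t) + K_2e^(-2t)cos(t)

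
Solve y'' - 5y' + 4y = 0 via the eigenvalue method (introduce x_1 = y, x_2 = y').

Let x_1 = y, x_2 = y'. Then x_1' = x_2 and x_2' = -4x_1 + 5x_2.
A = [[0,1],[-4,5]]; det(A-λI) = λ^2 - 5λ + 4.
Eigenvalues λ = 4, 1 with eigenvectors (1,4), (1,1).

y(t) = c_1e^(4t) + c_2e^(t)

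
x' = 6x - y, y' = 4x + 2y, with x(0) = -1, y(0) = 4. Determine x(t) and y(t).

Coefficient matrix A = [[6, -1], [4, 2]].
Characteristic polynomial det(A - λI) = λ^2 - 8λ + 16 = 0.
Single eigenvalue λ = 4 with algebraic multiplicity 2.
Eigenvector v = (1,2); generalized eigenvector w with (A-λI)w=v is (2,3).
General solution: e^(4t)[K_1·v + K_2·(t·v + w)].
Applying x(0)=-1, y(0)=4 gives K_1=11, K_2=-6.

x(t) = -6te^(4t) - e^(4t), y(t) = -12te^(4t) + 4e^(4t)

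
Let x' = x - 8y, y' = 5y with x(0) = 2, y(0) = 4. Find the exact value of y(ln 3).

972

A = [[1,-8],[0,5]]; eigenvalues λ = 5, 1.
Eigenvectors: (2,-1) for λ=5, (-1,0) for λ=1.
From the initial condition, c_1 = -4, c_2 = -10.
y(ln 3) = (-4)(3^5)(-1) + (-10)(3^1)(0) = 972.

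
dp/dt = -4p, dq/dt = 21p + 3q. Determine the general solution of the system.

p(t) = c_2e^(-4t), q(t) = -c_1e^(3t) - 3c_2e^(-4t)

Coefficient matrix A = [[-4, 0], [21, 3]].
Characteristic polynomial det(A - λI) = λ^2 + λ - 12 = 0.
Eigenvalues λ = 3, -4.
For λ=3: (A-λI) row 1 is [-7, 0], so an eigenvector is (0, -1).
For λ=-4: (A-λI) row 2 is [21, 7], so an eigenvector is (1, -3).
General solution: c_1e^(3t)(0,-1) + c_2e^(-4t)(1,-3).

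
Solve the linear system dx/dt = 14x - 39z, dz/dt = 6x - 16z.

x(t) = -3C_1e^(-t)sin(3t) + 2C_1e^(-t)cos(3t) + 2C_2e^(-t)sin(3t) + 3C_2e^(-t)cos(3t), z(t) = -C_1e^(-t)sin(3t) + C_1e^(-t)cos(3t) + C_2e^(-t)sin(3t) + C_2e^(-t)cos(3t)

Coefficient matrix A = [[14, -39], [6, -16]].
Characteristic polynomial det(A - λI) = λ^2 + 2λ + 10 = 0.
Eigenvalues λ = -1 ± 3i (complex conjugate pair).
For λ=-1+3i: an eigenvector is (2,1) - i(-3,-1) = (2 + 3i, 1 + i).
A real fundamental pair from Re and Im of e^((-1+3i)t)v: X_1 = e^(-t)(cos(3t)·(2,1) + sin(3t)·(-3,-1)), X_2 = e^(-t)(sin(3t)·(2,1) - cos(3t)·(-3,-1)).
General solution: C_1X_1 + C_2X_2.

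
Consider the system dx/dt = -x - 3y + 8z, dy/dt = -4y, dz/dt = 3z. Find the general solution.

Coefficient matrix A = [[-1, -3, 8], [0, -4, 0], [0, 0, 3]].
det(A - λI) = 0 gives eigenvalues λ = -1, -4, 3.
For λ=-1: eigenvector (1,0,0).
For λ=-4: eigenvector (1,1,0).
For λ=3: eigenvector (2,0,1).
General solution: C_1e^(-t)(1,0,0) + C_2e^(-4t)(1,1,0) + C_3e^(3t)(2,0,1).

x(t) = C_1e^(-t) + C_2e^(-4t) + 2C_3e^(3t), y(t) = C_2e^(-4t), z(t) = C_3e^(3t)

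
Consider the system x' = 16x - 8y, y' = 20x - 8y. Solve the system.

x(t) = -c_1e^(4t)sin(4t) + c_1e^(4t)cos(4t) + c_2e^(4t)sin(4t) + c_2e^(4t)cos(4t), y(t) = -c_1e^(4t)sin(4t) + 2c_1e^(4t)cos(4t) + 2c_2e^(4t)sin(4t) + c_2e^(4t)cos(4t)

Coefficient matrix A = [[16, -8], [20, -8]].
Characteristic polynomial det(A - λI) = λ^2 - 8λ + 32 = 0.
Eigenvalues λ = 4 ± 4i (complex conjugate pair).
For λ=4+4i: an eigenvector is (1,2) - i(-1,-1) = (1 + i, 2 + i).
A real fundamental pair from Re and Im of e^((4+4i)t)v: X_1 = e^(4t)(cos(4t)·(1,2) + sin(4t)·(-1,-1)), X_2 = e^(4t)(sin(4t)·(1,2) - cos(4t)·(-1,-1)).
General solution: c_1X_1 + c_2X_2.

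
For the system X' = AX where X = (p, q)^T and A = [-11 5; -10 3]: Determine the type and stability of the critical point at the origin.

A = [[-11,5],[-10,3]]; det(A-λI) = λ^2 + 8λ + 17.
λ = -4 ± i: negative real part.

stable spiral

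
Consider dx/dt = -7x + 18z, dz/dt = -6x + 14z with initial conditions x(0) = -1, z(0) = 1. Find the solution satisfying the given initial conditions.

x(t) = 9e^(5t) - 10e^(2t), z(t) = 6e^(5t) - 5e^(2t)

Coefficient matrix A = [[-7, 18], [-6, 14]].
Characteristic polynomial det(A - λI) = λ^2 - 7λ + 10 = 0.
Eigenvalues λ = 2, 5.
For λ=2: (A-λI) row 1 is [-9, 18], so an eigenvector is (2, 1).
For λ=5: (A-λI) row 1 is [-12, 18], so an eigenvector is (3, 2).
General solution: K_1e^(2t)(2,1) + K_2e^(5t)(3,2).
Applying x(0)=-1, z(0)=1 gives K_1=-5, K_2=3.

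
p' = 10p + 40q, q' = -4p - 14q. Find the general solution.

Coefficient matrix A = [[10, 40], [-4, -14]].
Characteristic polynomial det(A - λI) = λ^2 + 4λ + 20 = 0.
Eigenvalues λ = -2 ± 4i (complex conjugate pair).
For λ=-2+4i: an eigenvector is (1,0) - i(3,-1) = (1 - 3i, 0 + i).
A real fundamental pair from Re and Im of e^((-2+4i)t)v: X_1 = e^(-2t)(cos(4t)·(1,0) + sin(4t)·(3,-1)), X_2 = e^(-2t)(sin(4t)·(1,0) - cos(4t)·(3,-1)).
General solution: c_1X_1 + c_2X_2.

p(t) = 3c_1e^(-2t)sin(4t) + c_1e^(-2t)cos(4t) + c_2e^(-2t)sin(4t) - 3c_2e^(-2t)cos(4t), q(t) = -c_1e^(-2t)sin(4t) + c_2e^(-2t)cos(4t)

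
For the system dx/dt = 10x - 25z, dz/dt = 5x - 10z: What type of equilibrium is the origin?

center

A = [[10,-25],[5,-10]]; det(A-λI) = λ^2 + 25.
λ = 0 ± 5i: zero real part.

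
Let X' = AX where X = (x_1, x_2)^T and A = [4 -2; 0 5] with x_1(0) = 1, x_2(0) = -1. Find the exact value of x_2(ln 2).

-32

A = [[4,-2],[0,5]]; eigenvalues λ = 4, 5.
Eigenvectors: (-1,0) for λ=4, (-2,1) for λ=5.
From the initial condition, c_1 = 1, c_2 = -1.
x_2(ln 2) = (1)(2^4)(0) + (-1)(2^5)(1) = -32.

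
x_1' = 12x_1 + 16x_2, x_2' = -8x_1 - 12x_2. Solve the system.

Coefficient matrix A = [[12, 16], [-8, -12]].
Characteristic polynomial det(A - λI) = λ^2 - 16 = 0.
Eigenvalues λ = -4, 4.
For λ=-4: (A-λI) row 1 is [16, 16], so an eigenvector is (-1, 1).
For λ=4: (A-λI) row 1 is [8, 16], so an eigenvector is (2, -1).
General solution: C_1e^(-4t)(-1,1) + C_2e^(4t)(2,-1).

x_1(t) = -C_1e^(-4t) + 2C_2e^(4t), x_2(t) = C_1e^(-4t) - C_2e^(4t)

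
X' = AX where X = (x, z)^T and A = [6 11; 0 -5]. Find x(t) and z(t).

x(t) = c_1e^(-5t) - c_2e^(6t), z(t) = -c_1e^(-5t)

Coefficient matrix A = [[6, 11], [0, -5]].
Characteristic polynomial det(A - λI) = λ^2 - λ - 30 = 0.
Eigenvalues λ = -5, 6.
For λ=-5: (A-λI) row 1 is [11, 11], so an eigenvector is (1, -1).
For λ=6: (A-λI) row 1 is [0, 11], so an eigenvector is (-1, 0).
General solution: c_1e^(-5t)(1,-1) + c_2e^(6t)(-1,0).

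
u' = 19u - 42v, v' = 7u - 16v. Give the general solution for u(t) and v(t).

Coefficient matrix A = [[19, -42], [7, -16]].
Characteristic polynomial det(A - λI) = λ^2 - 3λ - 10 = 0.
Eigenvalues λ = -2, 5.
For λ=-2: (A-λI) row 1 is [21, -42], so an eigenvector is (-2, -1).
For λ=5: (A-λI) row 1 is [14, -42], so an eigenvector is (3, 1).
General solution: K_1e^(-2t)(-2,-1) + K_2e^(5t)(3,1).

u(t) = -2K_1e^(-2t) + 3K_2e^(5t), v(t) = -K_1e^(-2t) + K_2e^(5t)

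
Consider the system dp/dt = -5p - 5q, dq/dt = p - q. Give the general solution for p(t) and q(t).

p(t) = K_1e^(-3t)sin(t) + 2K_1e^(-3t)cos(t) + 2K_2e^(-3t)sin(t) - K_2e^(-3t)cos(t), q(t) = -K_1e^(-3t)cos(t) - K_2e^(-3t)sin(t)

Coefficient matrix A = [[-5, -5], [1, -1]].
Characteristic polynomial det(A - λI) = λ^2 + 6λ + 10 = 0.
Eigenvalues λ = -3 ± i (complex conjugate pair).
For λ=-3+i: an eigenvector is (2,-1) - i(1,0) = (2 - i, -1).
A real fundamental pair from Re and Im of e^((-3+i)t)v: X_1 = e^(-3t)(cos(t)·(2,-1) + sin(t)·(1,0)), X_2 = e^(-3t)(sin(t)·(2,-1) - cos(t)·(1,0)).
General solution: K_1X_1 + K_2X_2.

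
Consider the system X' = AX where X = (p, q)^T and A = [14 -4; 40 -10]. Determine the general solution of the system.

Coefficient matrix A = [[14, -4], [40, -10]].
Characteristic polynomial det(A - λI) = λ^2 - 4λ + 20 = 0.
Eigenvalues λ = 2 ± 4i (complex conjugate pair).
For λ=2+4i: an eigenvector is (0,1) - i(-1,-3) = (0 + i, 1 + 3i).
A real fundamental pair from Re and Im of e^((2+4i)t)v: X_1 = e^(2t)(cos(4t)·(0,1) + sin(4t)·(-1,-3)), X_2 = e^(2t)(sin(4t)·(0,1) - cos(4t)·(-1,-3)).
General solution: K_1X_1 + K_2X_2.

p(t) = -K_1e^(2t)sin(4t) + K_2e^(2t)cos(4t), q(t) = -3K_1e^(2t)sin(4t) + K_1e^(2t)cos(4t) + K_2e^(2t)sin(4t) + 3K_2e^(2t)cos(4t)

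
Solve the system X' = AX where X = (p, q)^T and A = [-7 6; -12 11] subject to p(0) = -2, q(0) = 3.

p(t) = 5e^(5t) - 7e^(-t), q(t) = 10e^(5t) - 7e^(-t)

Coefficient matrix A = [[-7, 6], [-12, 11]].
Characteristic polynomial det(A - λI) = λ^2 - 4λ - 5 = 0.
Eigenvalues λ = -1, 5.
For λ=-1: (A-λI) row 1 is [-6, 6], so an eigenvector is (-1, -1).
For λ=5: (A-λI) row 1 is [-12, 6], so an eigenvector is (1, 2).
General solution: K_1e^(-t)(-1,-1) + K_2e^(5t)(1,2).
Applying p(0)=-2, q(0)=3 gives K_1=7, K_2=5.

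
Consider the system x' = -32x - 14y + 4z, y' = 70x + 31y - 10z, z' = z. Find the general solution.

Coefficient matrix A = [[-32, -14, 4], [70, 31, -10], [0, 0, 1]].
det(A - λI) = 0 gives eigenvalues λ = -4, 1, 3.
For λ=-4: eigenvector (1,-2,0).
For λ=1: eigenvector (-2,5,1).
For λ=3: eigenvector (-2,5,0).
General solution: K_1e^(-4t)(1,-2,0) + K_2e^(t)(-2,5,1) + K_3e^(3t)(-2,5,0).

x(t) = K_1e^(-4t) - 2K_2e^(t) - 2K_3e^(3t), y(t) = -2K_1e^(-4t) + 5K_2e^(t) + 5K_3e^(3t), z(t) = K_2e^(t)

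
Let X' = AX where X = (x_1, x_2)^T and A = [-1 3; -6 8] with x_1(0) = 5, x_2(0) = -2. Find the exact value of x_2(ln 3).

A = [[-1,3],[-6,8]]; eigenvalues λ = 5, 2.
Eigenvectors: (1,2) for λ=5, (1,1) for λ=2.
From the initial condition, c_1 = -7, c_2 = 12.
x_2(ln 3) = (-7)(3^5)(2) + (12)(3^2)(1) = -3294.

-3294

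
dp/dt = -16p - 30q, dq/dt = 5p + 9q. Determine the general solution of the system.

Coefficient matrix A = [[-16, -30], [5, 9]].
Characteristic polynomial det(A - λI) = λ^2 + 7λ + 6 = 0.
Eigenvalues λ = -1, -6.
For λ=-1: (A-λI) row 1 is [-15, -30], so an eigenvector is (-2, 1).
For λ=-6: (A-λI) row 1 is [-10, -30], so an eigenvector is (-3, 1).
General solution: c_1e^(-t)(-2,1) + c_2e^(-6t)(-3,1).

p(t) = -2c_1e^(-t) - 3c_2e^(-6t), q(t) = c_1e^(-t) + c_2e^(-6t)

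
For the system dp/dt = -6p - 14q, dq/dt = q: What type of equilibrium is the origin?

saddle

A = [[-6,-14],[0,1]]; det(A-λI) = λ^2 + 5λ - 6.
λ = 1, -6: opposite signs.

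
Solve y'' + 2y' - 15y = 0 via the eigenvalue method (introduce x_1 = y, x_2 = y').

y(t) = c_1e^(-5t) + c_2e^(3t)

Let x_1 = y, x_2 = y'. Then x_1' = x_2 and x_2' = 15x_1 - 2x_2.
A = [[0,1],[15,-2]]; det(A-λI) = λ^2 + 2λ - 15.
Eigenvalues λ = -5, 3 with eigenvectors (1,-5), (1,3).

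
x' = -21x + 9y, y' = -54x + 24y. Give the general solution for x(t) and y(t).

Coefficient matrix A = [[-21, 9], [-54, 24]].
Characteristic polynomial det(A - λI) = λ^2 - 3λ - 18 = 0.
Eigenvalues λ = 6, -3.
For λ=6: (A-λI) row 1 is [-27, 9], so an eigenvector is (-1, -3).
For λ=-3: (A-λI) row 1 is [-18, 9], so an eigenvector is (1, 2).
General solution: C_1e^(6t)(-1,-3) + C_2e^(-3t)(1,2).

x(t) = -C_1e^(6t) + C_2e^(-3t), y(t) = -3C_1e^(6t) + 2C_2e^(-3t)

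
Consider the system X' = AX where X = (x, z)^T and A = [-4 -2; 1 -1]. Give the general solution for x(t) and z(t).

Coefficient matrix A = [[-4, -2], [1, -1]].
Characteristic polynomial det(A - λI) = λ^2 + 5λ + 6 = 0.
Eigenvalues λ = -3, -2.
For λ=-3: (A-λI) row 1 is [-1, -2], so an eigenvector is (2, -1).
For λ=-2: (A-λI) row 1 is [-2, -2], so an eigenvector is (1, -1).
General solution: K_1e^(-3t)(2,-1) + K_2e^(-2t)(1,-1).

x(t) = 2K_1e^(-3t) + K_2e^(-2t), z(t) = -K_1e^(-3t) - K_2e^(-2t)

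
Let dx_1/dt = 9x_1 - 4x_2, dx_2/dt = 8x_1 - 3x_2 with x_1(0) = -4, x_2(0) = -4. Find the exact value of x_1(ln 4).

-4096

A = [[9,-4],[8,-3]]; eigenvalues λ = 5, 1.
Eigenvectors: (-1,-1) for λ=5, (-1,-2) for λ=1.
From the initial condition, c_1 = 4, c_2 = 0.
x_1(ln 4) = (4)(4^5)(-1) + (0)(4^1)(-1) = -4096.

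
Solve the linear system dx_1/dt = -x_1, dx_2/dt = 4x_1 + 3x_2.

Coefficient matrix A = [[-1, 0], [4, 3]].
Characteristic polynomial det(A - λI) = λ^2 - 2λ - 3 = 0.
Eigenvalues λ = 3, -1.
For λ=3: (A-λI) row 1 is [-4, 0], so an eigenvector is (0, -1).
For λ=-1: (A-λI) row 2 is [4, 4], so an eigenvector is (-1, 1).
General solution: C_1e^(3t)(0,-1) + C_2e^(-t)(-1,1).

x_1(t) = -C_2e^(-t), x_2(t) = -C_1e^(3t) + C_2e^(-t)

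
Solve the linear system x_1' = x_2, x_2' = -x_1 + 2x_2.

x_1(t) = c_1e^(t) + c_2te^(t) - 2c_2e^(t), x_2(t) = c_1e^(t) + c_2te^(t) - c_2e^(t)

Coefficient matrix A = [[0, 1], [-1, 2]].
Characteristic polynomial det(A - λI) = λ^2 - 2λ + 1 = 0.
Single eigenvalue λ = 1 with algebraic multiplicity 2.
Eigenvector v = (1,1); generalized eigenvector w with (A-λI)w=v is (-2,-1).
General solution: e^(t)[c_1·v + c_2·(t·v + w)].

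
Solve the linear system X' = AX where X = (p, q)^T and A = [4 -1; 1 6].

p(t) = K_1e^(5t) + K_2te^(5t) + 2K_2e^(5t), q(t) = -K_1e^(5t) - K_2te^(5t) - 3K_2e^(5t)

Coefficient matrix A = [[4, -1], [1, 6]].
Characteristic polynomial det(A - λI) = λ^2 - 10λ + 25 = 0.
Single eigenvalue λ = 5 with algebraic multiplicity 2.
Eigenvector v = (1,-1); generalized eigenvector w with (A-λI)w=v is (2,-3).
General solution: e^(5t)[K_1·v + K_2·(t·v + w)].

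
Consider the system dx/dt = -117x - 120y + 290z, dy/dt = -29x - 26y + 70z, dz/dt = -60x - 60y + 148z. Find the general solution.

Coefficient matrix A = [[-117, -120, 290], [-29, -26, 70], [-60, -60, 148]].
det(A - λI) = 0 gives eigenvalues λ = 4, -2, 3.
For λ=4: eigenvector (10,2,5).
For λ=-2: eigenvector (4,1,2).
For λ=3: eigenvector (1,-1,0).
General solution: K_1e^(4t)(10,2,5) + K_2e^(-2t)(4,1,2) + K_3e^(3t)(1,-1,0).

x(t) = 10K_1e^(4t) + 4K_2e^(-2t) + K_3e^(3t), y(t) = 2K_1e^(4t) + K_2e^(-2t) - K_3e^(3t), z(t) = 5K_1e^(4t) + 2K_2e^(-2t)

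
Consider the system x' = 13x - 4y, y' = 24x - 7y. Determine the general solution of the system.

x(t) = -K_1e^(5t) + K_2e^(t), y(t) = -2K_1e^(5t) + 3K_2e^(t)

Coefficient matrix A = [[13, -4], [24, -7]].
Characteristic polynomial det(A - λI) = λ^2 - 6λ + 5 = 0.
Eigenvalues λ = 5, 1.
For λ=5: (A-λI) row 1 is [8, -4], so an eigenvector is (-1, -2).
For λ=1: (A-λI) row 1 is [12, -4], so an eigenvector is (1, 3).
General solution: K_1e^(5t)(-1,-2) + K_2e^(t)(1,3).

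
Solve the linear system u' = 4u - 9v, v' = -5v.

Coefficient matrix A = [[4, -9], [0, -5]].
Characteristic polynomial det(A - λI) = λ^2 + λ - 20 = 0.
Eigenvalues λ = -5, 4.
For λ=-5: (A-λI) row 1 is [9, -9], so an eigenvector is (1, 1).
For λ=4: (A-λI) row 1 is [0, -9], so an eigenvector is (-1, 0).
General solution: K_1e^(-5t)(1,1) + K_2e^(4t)(-1,0).

u(t) = K_1e^(-5t) - K_2e^(4t), v(t) = K_1e^(-5t)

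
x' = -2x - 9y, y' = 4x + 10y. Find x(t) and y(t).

Coefficient matrix A = [[-2, -9], [4, 10]].
Characteristic polynomial det(A - λI) = λ^2 - 8λ + 16 = 0.
Single eigenvalue λ = 4 with algebraic multiplicity 2.
Eigenvector v = (3,-2); generalized eigenvector w with (A-λI)w=v is (-2,1).
General solution: e^(4t)[C_1·v + C_2·(t·v + w)].

x(t) = 3C_1e^(4t) + 3C_2te^(4t) - 2C_2e^(4t), y(t) = -2C_1e^(4t) - 2C_2te^(4t) + C_2e^(4t)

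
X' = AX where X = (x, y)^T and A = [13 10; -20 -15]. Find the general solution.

Coefficient matrix A = [[13, 10], [-20, -15]].
Characteristic polynomial det(A - λI) = λ^2 + 2λ + 5 = 0.
Eigenvalues λ = -1 ± 2i (complex conjugate pair).
For λ=-1+2i: an eigenvector is (2,-3) - i(-1,1) = (2 + i, -3 - i).
A real fundamental pair from Re and Im of e^((-1+2i)t)v: X_1 = e^(-t)(cos(2t)·(2,-3) + sin(2t)·(-1,1)), X_2 = e^(-t)(sin(2t)·(2,-3) - cos(2t)·(-1,1)).
General solution: K_1X_1 + K_2X_2.

x(t) = -K_1e^(-t)sin(2t) + 2K_1e^(-t)cos(2t) + 2K_2e^(-t)sin(2t) + K_2e^(-t)cos(2t), y(t) = K_1e^(-t)sin(2t) - 3K_1e^(-t)cos(2t) - 3K_2e^(-t)sin(2t) - K_2e^(-t)cos(2t)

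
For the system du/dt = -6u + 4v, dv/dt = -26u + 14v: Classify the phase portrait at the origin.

unstable spiral

A = [[-6,4],[-26,14]]; det(A-λI) = λ^2 - 8λ + 20.
λ = 4 ± 2i: positive real part.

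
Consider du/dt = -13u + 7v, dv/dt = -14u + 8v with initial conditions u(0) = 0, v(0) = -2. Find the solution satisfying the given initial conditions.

Coefficient matrix A = [[-13, 7], [-14, 8]].
Characteristic polynomial det(A - λI) = λ^2 + 5λ - 6 = 0.
Eigenvalues λ = -6, 1.
For λ=-6: (A-λI) row 1 is [-7, 7], so an eigenvector is (-1, -1).
For λ=1: (A-λI) row 1 is [-14, 7], so an eigenvector is (1, 2).
General solution: C_1e^(-6t)(-1,-1) + C_2e^(t)(1,2).
Applying u(0)=0, v(0)=-2 gives C_1=-2, C_2=-2.

u(t) = -2e^(t) + 2e^(-6t), v(t) = -4e^(t) + 2e^(-6t)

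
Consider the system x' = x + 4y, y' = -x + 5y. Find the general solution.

Coefficient matrix A = [[1, 4], [-1, 5]].
Characteristic polynomial det(A - λI) = λ^2 - 6λ + 9 = 0.
Single eigenvalue λ = 3 with algebraic multiplicity 2.
Eigenvector v = (2,1); generalized eigenvector w with (A-λI)w=v is (-1,0).
General solution: e^(3t)[C_1·v + C_2·(t·v + w)].

x(t) = 2C_1e^(3t) + 2C_2te^(3t) - C_2e^(3t), y(t) = C_1e^(3t) + C_2te^(3t)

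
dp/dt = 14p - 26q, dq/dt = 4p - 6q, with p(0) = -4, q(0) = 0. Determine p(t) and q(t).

p(t) = -20e^(4t)sin(2t) - 4e^(4t)cos(2t), q(t) = -8e^(4t)sin(2t)

Coefficient matrix A = [[14, -26], [4, -6]].
Characteristic polynomial det(A - λI) = λ^2 - 8λ + 20 = 0.
Eigenvalues λ = 4 ± 2i (complex conjugate pair).
For λ=4+2i: an eigenvector is (3,1) - i(2,1) = (3 - 2i, 1 - i).
A real fundamental pair from Re and Im of e^((4+2i)t)v: X_1 = e^(4t)(cos(2t)·(3,1) + sin(2t)·(2,1)), X_2 = e^(4t)(sin(2t)·(3,1) - cos(2t)·(2,1)).
General solution: C_1X_1 + C_2X_2.
Applying p(0)=-4, q(0)=0 gives C_1=-4, C_2=-4.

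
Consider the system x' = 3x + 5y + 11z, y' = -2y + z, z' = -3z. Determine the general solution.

x(t) = C_1e^(3t) - C_2e^(-3t) - C_3e^(-2t), y(t) = -C_2e^(-3t) + C_3e^(-2t), z(t) = C_2e^(-3t)

Coefficient matrix A = [[3, 5, 11], [0, -2, 1], [0, 0, -3]].
det(A - λI) = 0 gives eigenvalues λ = 3, -3, -2.
For λ=3: eigenvector (1,0,0).
For λ=-3: eigenvector (-1,-1,1).
For λ=-2: eigenvector (-1,1,0).
General solution: C_1e^(3t)(1,0,0) + C_2e^(-3t)(-1,-1,1) + C_3e^(-2t)(-1,1,0).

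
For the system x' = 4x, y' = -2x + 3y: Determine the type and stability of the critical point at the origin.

A = [[4,0],[-2,3]]; det(A-λI) = λ^2 - 7λ + 12.
λ = 4, 3: both positive.

unstable node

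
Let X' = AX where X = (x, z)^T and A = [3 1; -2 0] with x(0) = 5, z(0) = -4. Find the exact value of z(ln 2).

-20

A = [[3,1],[-2,0]]; eigenvalues λ = 2, 1.
Eigenvectors: (-1,1) for λ=2, (-1,2) for λ=1.
From the initial condition, c_1 = -6, c_2 = 1.
z(ln 2) = (-6)(2^2)(1) + (1)(2^1)(2) = -20.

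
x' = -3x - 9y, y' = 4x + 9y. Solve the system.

x(t) = 3K_1e^(3t) + 3K_2te^(3t) - 2K_2e^(3t), y(t) = -2K_1e^(3t) - 2K_2te^(3t) + K_2e^(3t)

Coefficient matrix A = [[-3, -9], [4, 9]].
Characteristic polynomial det(A - λI) = λ^2 - 6λ + 9 = 0.
Single eigenvalue λ = 3 with algebraic multiplicity 2.
Eigenvector v = (3,-2); generalized eigenvector w with (A-λI)w=v is (-2,1).
General solution: e^(3t)[K_1·v + K_2·(t·v + w)].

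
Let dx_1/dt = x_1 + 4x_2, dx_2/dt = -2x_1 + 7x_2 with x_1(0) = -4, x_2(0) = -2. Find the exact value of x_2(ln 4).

A = [[1,4],[-2,7]]; eigenvalues λ = 5, 3.
Eigenvectors: (1,1) for λ=5, (2,1) for λ=3.
From the initial condition, c_1 = 0, c_2 = -2.
x_2(ln 4) = (0)(4^5)(1) + (-2)(4^3)(1) = -128.

-128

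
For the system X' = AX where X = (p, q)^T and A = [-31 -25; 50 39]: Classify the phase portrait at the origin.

A = [[-31,-25],[50,39]]; det(A-λI) = λ^2 - 8λ + 41.
λ = 4 ± 5i: positive real part.

unstable spiral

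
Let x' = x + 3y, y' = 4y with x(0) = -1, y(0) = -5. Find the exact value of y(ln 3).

A = [[1,3],[0,4]]; eigenvalues λ = 1, 4.
Eigenvectors: (1,0) for λ=1, (-1,-1) for λ=4.
From the initial condition, c_1 = 4, c_2 = 5.
y(ln 3) = (4)(3^1)(0) + (5)(3^4)(-1) = -405.

-405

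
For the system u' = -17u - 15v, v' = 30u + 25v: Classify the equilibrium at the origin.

unstable spiral

A = [[-17,-15],[30,25]]; det(A-λI) = λ^2 - 8λ + 25.
λ = 4 ± 3i: positive real part.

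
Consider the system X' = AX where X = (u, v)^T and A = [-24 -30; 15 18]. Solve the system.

u(t) = c_1e^(-3t)sin(3t) - 3c_1e^(-3t)cos(3t) - 3c_2e^(-3t)sin(3t) - c_2e^(-3t)cos(3t), v(t) = -c_1e^(-3t)sin(3t) + 2c_1e^(-3t)cos(3t) + 2c_2e^(-3t)sin(3t) + c_2e^(-3t)cos(3t)

Coefficient matrix A = [[-24, -30], [15, 18]].
Characteristic polynomial det(A - λI) = λ^2 + 6λ + 18 = 0.
Eigenvalues λ = -3 ± 3i (complex conjugate pair).
For λ=-3+3i: an eigenvector is (-3,2) - i(1,-1) = (-3 - i, 2 + i).
A real fundamental pair from Re and Im of e^((-3+3i)t)v: X_1 = e^(-3t)(cos(3t)·(-3,2) + sin(3t)·(1,-1)), X_2 = e^(-3t)(sin(3t)·(-3,2) - cos(3t)·(1,-1)).
General solution: c_1X_1 + c_2X_2.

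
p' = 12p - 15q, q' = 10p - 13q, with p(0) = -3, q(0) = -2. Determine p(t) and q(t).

p(t) = -3e^(2t), q(t) = -2e^(2t)

Coefficient matrix A = [[12, -15], [10, -13]].
Characteristic polynomial det(A - λI) = λ^2 + λ - 6 = 0.
Eigenvalues λ = -3, 2.
For λ=-3: (A-λI) row 1 is [15, -15], so an eigenvector is (-1, -1).
For λ=2: (A-λI) row 1 is [10, -15], so an eigenvector is (3, 2).
General solution: c_1e^(-3t)(-1,-1) + c_2e^(2t)(3,2).
Applying p(0)=-3, q(0)=-2 gives c_1=0, c_2=-1.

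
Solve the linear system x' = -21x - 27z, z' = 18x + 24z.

x(t) = C_1e^(6t) - 3C_2e^(-3t), z(t) = -C_1e^(6t) + 2C_2e^(-3t)

Coefficient matrix A = [[-21, -27], [18, 24]].
Characteristic polynomial det(A - λI) = λ^2 - 3λ - 18 = 0.
Eigenvalues λ = 6, -3.
For λ=6: (A-λI) row 1 is [-27, -27], so an eigenvector is (1, -1).
For λ=-3: (A-λI) row 1 is [-18, -27], so an eigenvector is (-3, 2).
General solution: C_1e^(6t)(1,-1) + C_2e^(-3t)(-3,2).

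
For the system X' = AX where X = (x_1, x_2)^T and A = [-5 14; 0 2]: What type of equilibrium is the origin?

A = [[-5,14],[0,2]]; det(A-λI) = λ^2 + 3λ - 10.
λ = 2, -5: opposite signs.

saddle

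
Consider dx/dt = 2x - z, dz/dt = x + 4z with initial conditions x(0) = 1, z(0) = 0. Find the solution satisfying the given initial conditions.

x(t) = -te^(3t) + e^(3t), z(t) = te^(3t)

Coefficient matrix A = [[2, -1], [1, 4]].
Characteristic polynomial det(A - λI) = λ^2 - 6λ + 9 = 0.
Single eigenvalue λ = 3 with algebraic multiplicity 2.
Eigenvector v = (1,-1); generalized eigenvector w with (A-λI)w=v is (-2,1).
General solution: e^(3t)[K_1·v + K_2·(t·v + w)].
Applying x(0)=1, z(0)=0 gives K_1=-1, K_2=-1.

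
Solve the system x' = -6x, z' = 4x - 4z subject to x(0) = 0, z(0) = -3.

x(t) = 0, z(t) = -3e^(-4t)

Coefficient matrix A = [[-6, 0], [4, -4]].
Characteristic polynomial det(A - λI) = λ^2 + 10λ + 24 = 0.
Eigenvalues λ = -4, -6.
For λ=-4: (A-λI) row 1 is [-2, 0], so an eigenvector is (0, -1).
For λ=-6: (A-λI) row 2 is [4, 2], so an eigenvector is (1, -2).
General solution: C_1e^(-4t)(0,-1) + C_2e^(-6t)(1,-2).
Applying x(0)=0, z(0)=-3 gives C_1=3, C_2=0.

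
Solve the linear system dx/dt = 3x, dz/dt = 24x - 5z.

Coefficient matrix A = [[3, 0], [24, -5]].
Characteristic polynomial det(A - λI) = λ^2 + 2λ - 15 = 0.
Eigenvalues λ = -5, 3.
For λ=-5: (A-λI) row 1 is [8, 0], so an eigenvector is (0, -1).
For λ=3: (A-λI) row 2 is [24, -8], so an eigenvector is (1, 3).
General solution: K_1e^(-5t)(0,-1) + K_2e^(3t)(1,3).

x(t) = K_2e^(3t), z(t) = -K_1e^(-5t) + 3K_2e^(3t)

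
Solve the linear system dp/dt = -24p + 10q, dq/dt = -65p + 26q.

Coefficient matrix A = [[-24, 10], [-65, 26]].
Characteristic polynomial det(A - λI) = λ^2 - 2λ + 26 = 0.
Eigenvalues λ = 1 ± 5i (complex conjugate pair).
For λ=1+5i: an eigenvector is (1,2) - i(-1,-3) = (1 + i, 2 + 3i).
A real fundamental pair from Re and Im of e^((1+5i)t)v: X_1 = e^(t)(cos(5t)·(1,2) + sin(5t)·(-1,-3)), X_2 = e^(t)(sin(5t)·(1,2) - cos(5t)·(-1,-3)).
General solution: K_1X_1 + K_2X_2.

p(t) = -K_1e^(t)sin(5t) + K_1e^(t)cos(5t) + K_2e^(t)sin(5t) + K_2e^(t)cos(5t), q(t) = -3K_1e^(t)sin(5t) + 2K_1e^(t)cos(5t) + 2K_2e^(t)sin(5t) + 3K_2e^(t)cos(5t)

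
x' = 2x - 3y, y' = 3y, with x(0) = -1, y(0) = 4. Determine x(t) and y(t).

x(t) = -12e^(3t) + 11e^(2t), y(t) = 4e^(3t)

Coefficient matrix A = [[2, -3], [0, 3]].
Characteristic polynomial det(A - λI) = λ^2 - 5λ + 6 = 0.
Eigenvalues λ = 3, 2.
For λ=3: (A-λI) row 1 is [-1, -3], so an eigenvector is (3, -1).
For λ=2: (A-λI) row 1 is [0, -3], so an eigenvector is (1, 0).
General solution: C_1e^(3t)(3,-1) + C_2e^(2t)(1,0).
Applying x(0)=-1, y(0)=4 gives C_1=-4, C_2=11.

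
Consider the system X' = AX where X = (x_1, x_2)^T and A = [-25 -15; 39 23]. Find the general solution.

Coefficient matrix A = [[-25, -15], [39, 23]].
Characteristic polynomial det(A - λI) = λ^2 + 2λ + 10 = 0.
Eigenvalues λ = -1 ± 3i (complex conjugate pair).
For λ=-1+3i: an eigenvector is (2,-3) - i(-1,2) = (2 + i, -3 - 2i).
A real fundamental pair from Re and Im of e^((-1+3i)t)v: X_1 = e^(-t)(cos(3t)·(2,-3) + sin(3t)·(-1,2)), X_2 = e^(-t)(sin(3t)·(2,-3) - cos(3t)·(-1,2)).
General solution: C_1X_1 + C_2X_2.

x_1(t) = -C_1e^(-t)sin(3t) + 2C_1e^(-t)cos(3t) + 2C_2e^(-t)sin(3t) + C_2e^(-t)cos(3t), x_2(t) = 2C_1e^(-t)sin(3t) - 3C_1e^(-t)cos(3t) - 3C_2e^(-t)sin(3t) - 2C_2e^(-t)cos(3t)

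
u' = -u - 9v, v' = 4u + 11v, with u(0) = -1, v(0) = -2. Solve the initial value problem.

Coefficient matrix A = [[-1, -9], [4, 11]].
Characteristic polynomial det(A - λI) = λ^2 - 10λ + 25 = 0.
Single eigenvalue λ = 5 with algebraic multiplicity 2.
Eigenvector v = (3,-2); generalized eigenvector w with (A-λI)w=v is (1,-1).
General solution: e^(5t)[C_1·v + C_2·(t·v + w)].
Applying u(0)=-1, v(0)=-2 gives C_1=-3, C_2=8.

u(t) = 24te^(5t) - e^(5t), v(t) = -16te^(5t) - 2e^(5t)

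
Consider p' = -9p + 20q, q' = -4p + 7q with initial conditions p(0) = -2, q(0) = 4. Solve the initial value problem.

p(t) = 24e^(-t)sin(4t) - 2e^(-t)cos(4t), q(t) = 10e^(-t)sin(4t) + 4e^(-t)cos(4t)

Coefficient matrix A = [[-9, 20], [-4, 7]].
Characteristic polynomial det(A - λI) = λ^2 + 2λ + 17 = 0.
Eigenvalues λ = -1 ± 4i (complex conjugate pair).
For λ=-1+4i: an eigenvector is (-2,-1) - i(-1,0) = (-2 + i, -1).
A real fundamental pair from Re and Im of e^((-1+4i)t)v: X_1 = e^(-t)(cos(4t)·(-2,-1) + sin(4t)·(-1,0)), X_2 = e^(-t)(sin(4t)·(-2,-1) - cos(4t)·(-1,0)).
General solution: K_1X_1 + K_2X_2.
Applying p(0)=-2, q(0)=4 gives K_1=-4, K_2=-10.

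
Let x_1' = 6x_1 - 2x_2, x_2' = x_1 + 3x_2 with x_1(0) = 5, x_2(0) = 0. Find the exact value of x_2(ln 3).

810

A = [[6,-2],[1,3]]; eigenvalues λ = 5, 4.
Eigenvectors: (2,1) for λ=5, (-1,-1) for λ=4.
From the initial condition, c_1 = 5, c_2 = 5.
x_2(ln 3) = (5)(3^5)(1) + (5)(3^4)(-1) = 810.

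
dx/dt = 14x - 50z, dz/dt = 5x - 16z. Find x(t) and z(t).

Coefficient matrix A = [[14, -50], [5, -16]].
Characteristic polynomial det(A - λI) = λ^2 + 2λ + 26 = 0.
Eigenvalues λ = -1 ± 5i (complex conjugate pair).
For λ=-1+5i: an eigenvector is (-1,0) - i(-3,-1) = (-1 + 3i, 0 + i).
A real fundamental pair from Re and Im of e^((-1+5i)t)v: X_1 = e^(-t)(cos(5t)·(-1,0) + sin(5t)·(-3,-1)), X_2 = e^(-t)(sin(5t)·(-1,0) - cos(5t)·(-3,-1)).
General solution: K_1X_1 + K_2X_2.

x(t) = -3K_1e^(-t)sin(5t) - K_1e^(-t)cos(5t) - K_2e^(-t)sin(5t) + 3K_2e^(-t)cos(5t), z(t) = -K_1e^(-t)sin(5t) + K_2e^(-t)cos(5t)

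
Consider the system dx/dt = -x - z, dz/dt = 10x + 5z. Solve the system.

Coefficient matrix A = [[-1, -1], [10, 5]].
Characteristic polynomial det(A - λI) = λ^2 - 4λ + 5 = 0.
Eigenvalues λ = 2 ± i (complex conjugate pair).
For λ=2+i: an eigenvector is (0,-1) - i(1,-3) = (0 - i, -1 + 3i).
A real fundamental pair from Re and Im of e^((2+i)t)v: X_1 = e^(2t)(cos(t)·(0,-1) + sin(t)·(1,-3)), X_2 = e^(2t)(sin(t)·(0,-1) - cos(t)·(1,-3)).
General solution: C_1X_1 + C_2X_2.

x(t) = C_1e^(2t)sin(t) - C_2e^(2t)cos(t), z(t) = -3C_1e^(2t)sin(t) - C_1e^(2t)cos(t) - C_2e^(2t)sin(t) + 3C_2e^(2t)cos(t)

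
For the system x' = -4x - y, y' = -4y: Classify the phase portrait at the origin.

A = [[-4,-1],[0,-4]]; det(A-λI) = λ^2 + 8λ + 16.
repeated λ = -4 with a single eigenvector.

stable improper node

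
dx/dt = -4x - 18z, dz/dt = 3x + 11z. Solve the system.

x(t) = -2C_1e^(5t) - 3C_2e^(2t), z(t) = C_1e^(5t) + C_2e^(2t)

Coefficient matrix A = [[-4, -18], [3, 11]].
Characteristic polynomial det(A - λI) = λ^2 - 7λ + 10 = 0.
Eigenvalues λ = 5, 2.
For λ=5: (A-λI) row 1 is [-9, -18], so an eigenvector is (-2, 1).
For λ=2: (A-λI) row 1 is [-6, -18], so an eigenvector is (-3, 1).
General solution: C_1e^(5t)(-2,1) + C_2e^(2t)(-3,1).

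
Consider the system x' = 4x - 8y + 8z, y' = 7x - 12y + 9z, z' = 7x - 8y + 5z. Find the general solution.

x(t) = C_2e^(-4t) + C_3e^(4t), y(t) = C_1e^(-3t) + 2C_2e^(-4t) + C_3e^(4t), z(t) = C_1e^(-3t) + C_2e^(-4t) + C_3e^(4t)

Coefficient matrix A = [[4, -8, 8], [7, -12, 9], [7, -8, 5]].
det(A - λI) = 0 gives eigenvalues λ = -3, -4, 4.
For λ=-3: eigenvector (0,1,1).
For λ=-4: eigenvector (1,2,1).
For λ=4: eigenvector (1,1,1).
General solution: C_1e^(-3t)(0,1,1) + C_2e^(-4t)(1,2,1) + C_3e^(4t)(1,1,1).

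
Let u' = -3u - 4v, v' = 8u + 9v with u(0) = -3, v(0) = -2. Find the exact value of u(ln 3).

A = [[-3,-4],[8,9]]; eigenvalues λ = 1, 5.
Eigenvectors: (-1,1) for λ=1, (-1,2) for λ=5.
From the initial condition, c_1 = 8, c_2 = -5.
u(ln 3) = (8)(3^1)(-1) + (-5)(3^5)(-1) = 1191.

1191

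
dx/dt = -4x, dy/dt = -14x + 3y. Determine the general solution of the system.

Coefficient matrix A = [[-4, 0], [-14, 3]].
Characteristic polynomial det(A - λI) = λ^2 + λ - 12 = 0.
Eigenvalues λ = 3, -4.
For λ=3: (A-λI) row 1 is [-7, 0], so an eigenvector is (0, -1).
For λ=-4: (A-λI) row 2 is [-14, 7], so an eigenvector is (-1, -2).
General solution: c_1e^(3t)(0,-1) + c_2e^(-4t)(-1,-2).

x(t) = -c_2e^(-4t), y(t) = -c_1e^(3t) - 2c_2e^(-4t)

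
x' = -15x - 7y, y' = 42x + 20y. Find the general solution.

Coefficient matrix A = [[-15, -7], [42, 20]].
Characteristic polynomial det(A - λI) = λ^2 - 5λ - 6 = 0.
Eigenvalues λ = -1, 6.
For λ=-1: (A-λI) row 1 is [-14, -7], so an eigenvector is (1, -2).
For λ=6: (A-λI) row 1 is [-21, -7], so an eigenvector is (-1, 3).
General solution: C_1e^(-t)(1,-2) + C_2e^(6t)(-1,3).

x(t) = C_1e^(-t) - C_2e^(6t), y(t) = -2C_1e^(-t) + 3C_2e^(6t)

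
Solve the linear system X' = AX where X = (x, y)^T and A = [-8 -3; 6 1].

x(t) = C_1e^(-5t) - C_2e^(-2t), y(t) = -C_1e^(-5t) + 2C_2e^(-2t)

Coefficient matrix A = [[-8, -3], [6, 1]].
Characteristic polynomial det(A - λI) = λ^2 + 7λ + 10 = 0.
Eigenvalues λ = -5, -2.
For λ=-5: (A-λI) row 1 is [-3, -3], so an eigenvector is (1, -1).
For λ=-2: (A-λI) row 1 is [-6, -3], so an eigenvector is (-1, 2).
General solution: C_1e^(-5t)(1,-1) + C_2e^(-2t)(-1,2).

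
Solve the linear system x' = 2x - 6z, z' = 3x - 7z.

Coefficient matrix A = [[2, -6], [3, -7]].
Characteristic polynomial det(A - λI) = λ^2 + 5λ + 4 = 0.
Eigenvalues λ = -1, -4.
For λ=-1: (A-λI) row 1 is [3, -6], so an eigenvector is (-2, -1).
For λ=-4: (A-λI) row 1 is [6, -6], so an eigenvector is (1, 1).
General solution: C_1e^(-t)(-2,-1) + C_2e^(-4t)(1,1).

x(t) = -2C_1e^(-t) + C_2e^(-4t), z(t) = -C_1e^(-t) + C_2e^(-4t)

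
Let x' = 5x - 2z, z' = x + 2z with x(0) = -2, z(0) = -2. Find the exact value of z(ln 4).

-128

A = [[5,-2],[1,2]]; eigenvalues λ = 3, 4.
Eigenvectors: (-1,-1) for λ=3, (2,1) for λ=4.
From the initial condition, c_1 = 2, c_2 = 0.
z(ln 4) = (2)(4^3)(-1) + (0)(4^4)(1) = -128.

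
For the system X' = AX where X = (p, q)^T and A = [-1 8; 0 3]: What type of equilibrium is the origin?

A = [[-1,8],[0,3]]; det(A-λI) = λ^2 - 2λ - 3.
λ = -1, 3: opposite signs.

saddle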